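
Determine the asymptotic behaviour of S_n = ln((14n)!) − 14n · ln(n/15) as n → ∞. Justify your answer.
S_n ~ 14n · (ln 210 − 1) + O(ln n)

Stirling: ln((14n)!) = 14n ln(14n) − 14n + O(ln n).
  S_n = 14n ln(14n) − 14n − 14n ln(n/15) + O(ln n)
      = 14n ln(14n) − 14n ln n + 14n ln 15 − 14n + O(ln n)
      = 14n ln 14 + 14n ln 15 − 14n + O(ln n)
      = 14n (ln 210 − 1) + O(ln n).
Numerically ln(210) − 1 ≈ 4.3471.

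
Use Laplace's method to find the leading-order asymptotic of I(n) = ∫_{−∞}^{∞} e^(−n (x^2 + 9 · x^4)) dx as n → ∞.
I(n) ~ sqrt(π/n)

φ(x) = x^2 + 9 · x^4 has its unique global minimum at x* = 0 (since φ'(x) = 2x + 36x^3 = 0 only at x = 0 for real x with both coefficients positive, and φ → ∞ as |x| → ∞). At x* = 0, φ(0) = 0 and φ''(0) = 2. Laplace's method then gives
  I(n) ~ sqrt(2π / (n · φ''(0))) · e^(−n φ(0)) = sqrt(2π / (2n)) = sqrt(π/n).
The 9 · x^4 term contributes only at subleading order (an O(1/n) relative correction).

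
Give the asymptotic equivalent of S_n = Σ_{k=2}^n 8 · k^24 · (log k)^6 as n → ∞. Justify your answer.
S_n ~ 8 · n^25 · (log n)^6 / 25

By integral comparison, S_n = ∫_1^n 8 · x^24 · (log x)^6 dx + O(n^24 · (log n)^6). For the integral, the leading term of ∫_1^n x^24 (log x)^6 dx is n^25/25 · (log n)^6 (by repeated integration by parts; each step lowers the log-exponent and produces a relatively O(1/log n) correction). Hence S_n ~ 8 · n^25 · (log n)^6 / 25.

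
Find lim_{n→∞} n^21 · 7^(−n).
lim = 0

Exponentials with base > 1 dominate every fixed polynomial: for any fixed c, n^c / 7^n → 0 as n → ∞ (e.g. by the ratio test, or by writing 7^n = e^(n ln 7) and noting e^(n ln 7) / n^c → ∞). Hence n^21 · 7^(−n) = n^21 / 7^n → 0.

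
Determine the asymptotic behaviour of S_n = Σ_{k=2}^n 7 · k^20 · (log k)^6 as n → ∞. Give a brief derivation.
S_n ~ n^21 · (log n)^6 / 3

By integral comparison, S_n = ∫_1^n 7 · x^20 · (log x)^6 dx + O(n^20 · (log n)^6). For the integral, the leading term of ∫_1^n x^20 (log x)^6 dx is n^21/21 · (log n)^6 (by repeated integration by parts; each step lowers the log-exponent and produces a relatively O(1/log n) correction). Hence S_n ~ n^21 · (log n)^6 / 3.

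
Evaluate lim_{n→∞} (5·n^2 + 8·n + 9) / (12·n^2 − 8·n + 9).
lim = 5/12

For large n the leading n^2 terms dominate both numerator and denominator. Dividing top and bottom by n^2, every other term tends to 0, leaving 5/12.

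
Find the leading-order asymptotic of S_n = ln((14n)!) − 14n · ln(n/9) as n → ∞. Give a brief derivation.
S_n ~ 14n · (ln 126 − 1) + O(ln n)

Stirling: ln((14n)!) = 14n ln(14n) − 14n + O(ln n).
  S_n = 14n ln(14n) − 14n − 14n ln(n/9) + O(ln n)
      = 14n ln(14n) − 14n ln n + 14n ln 9 − 14n + O(ln n)
      = 14n ln 14 + 14n ln 9 − 14n + O(ln n)
      = 14n (ln 126 − 1) + O(ln n).
Numerically ln(126) − 1 ≈ 3.8363.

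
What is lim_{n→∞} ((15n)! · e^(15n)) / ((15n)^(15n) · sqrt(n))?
lim = sqrt(2π·15)

Stirling: (15n)! ~ sqrt(2π·15n) · (15n/e)^(15n). Hence
  (15n)! · e^(15n) / (15n)^(15n) ~ sqrt(2π·15n).
Dividing by sqrt(n): sqrt(2π·15n) / sqrt(n) = sqrt(2π·15) · n^((1−1)/2), so the limit is sqrt(2π·15).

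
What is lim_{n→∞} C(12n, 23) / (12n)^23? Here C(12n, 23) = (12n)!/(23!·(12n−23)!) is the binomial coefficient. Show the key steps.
lim = 1/23! = 1/25852016738884976640000

With N = 12n → ∞: C(N, 23) / N^23 = [N(N−1)…(N−22)] / (23! · N^23) = (1/23!) · 1 · (1 − 1/(12n)) · … · (1 − 22/(12n)). Each factor → 1 as N → ∞, so the limit is 1/23! = 1/25852016738884976640000.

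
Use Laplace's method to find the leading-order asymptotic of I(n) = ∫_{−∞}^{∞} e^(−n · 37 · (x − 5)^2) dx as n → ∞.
I(n) = sqrt(π/(37n))

Here φ(x) = 37 · (x − 5)^2 has its unique minimum at x* = 5 with φ(x*) = 0 and φ''(x*) = 74. Laplace's method gives
  I(n) ~ e^(−n φ(x*)) · sqrt(2π / (n · φ''(x*))) = sqrt(2π / (74n)) = sqrt(π/(37n)).
This is exact: substituting u = (x − 5)·sqrt(37n) gives I(n) = (1/sqrt(37n)) ∫_{−∞}^{∞} e^(−u^2) du = sqrt(π/(37n)).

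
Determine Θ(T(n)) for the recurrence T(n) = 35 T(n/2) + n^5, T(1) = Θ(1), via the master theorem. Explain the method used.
T(n) = Θ(n^(log_2 35))

Master theorem: compare f(n) = n^5 to n^(log_2 35) where log_2 35 ≈ 5.129. Since 5 < log_2 35, we have f(n) = O(n^(log_2 35 − ε)) for some ε > 0 — Case 1. Hence T(n) = Θ(n^(log_2 35)).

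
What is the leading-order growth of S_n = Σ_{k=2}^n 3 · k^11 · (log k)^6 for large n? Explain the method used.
S_n ~ n^12 · (log n)^6 / 4

By integral comparison, S_n = ∫_1^n 3 · x^11 · (log x)^6 dx + O(n^11 · (log n)^6). For the integral, the leading term of ∫_1^n x^11 (log x)^6 dx is n^12/12 · (log n)^6 (by repeated integration by parts; each step lowers the log-exponent and produces a relatively O(1/log n) correction). Hence S_n ~ n^12 · (log n)^6 / 4.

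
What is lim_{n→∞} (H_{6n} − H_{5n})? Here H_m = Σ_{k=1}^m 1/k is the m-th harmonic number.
lim = ln(6/5)

Euler-Maclaurin gives H_m = ln m + γ + 1/(2m) + O(1/m^2). The γ and O(1/m) terms cancel in the difference:
  H_{6n} − H_{5n} = ln(6n) − ln(5n) + O(1/n) = ln(6/5) + O(1/n).
Hence the limit is ln(6/5).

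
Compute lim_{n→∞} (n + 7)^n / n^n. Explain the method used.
lim = e^7

Rewrite as (1 + 7/n)^(n). By the standard limit (1 + x/n)^n → e^x, we have (1 + 7/n)^n → e^7, and raising to the 1st power gives e^7.
More precisely, ln[(1 + 7/n)^(n)] = n · ln(1 + 7/n) = n · (7/n + O(1/n^2)) = 7 + O(1/n) → 7.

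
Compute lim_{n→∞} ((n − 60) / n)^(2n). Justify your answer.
lim = e^(−120)

Rewrite as (1 − 60/n)^(2n). By the standard limit (1 + x/n)^n → e^x, we have (1 − 60/n)^n → e^(−60), and raising to the 2nd power gives e^(−120).
More precisely, ln[(1 − 60/n)^(2n)] = 2n · ln(1 − 60/n) = 2n · (-60/n + O(1/n^2)) = -120 + O(1/n) → -120.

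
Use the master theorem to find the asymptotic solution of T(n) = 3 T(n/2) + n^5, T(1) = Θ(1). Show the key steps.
T(n) = Θ(n^5)

log_2 3 ≈ 1.585. f(n) = n^5 dominates n^(log_2 3) since 5 > 1.585, and the regularity condition a·f(n/b) = 3·(n/2)^5 = (3/32)·n^5 ≤ c·f(n) holds with c = 3/32 ≈ 0.0938 < 1. So this is Case 3: T(n) = Θ(f(n)) = Θ(n^5).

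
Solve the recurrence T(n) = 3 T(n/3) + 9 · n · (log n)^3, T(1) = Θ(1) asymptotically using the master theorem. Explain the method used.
T(n) = Θ(n · (log n)^4)

Here log_3 3 = 1 and f(n) = 9 · n · (log n)^3 = Θ(n^(log_3 3) · (log n)^3). This is the extended Case 2 of the master theorem (f matches the critical exponent up to log factors), giving T(n) = Θ(n^(log_3 3) · (log n)^(3+1)) = Θ(n · (log n)^4).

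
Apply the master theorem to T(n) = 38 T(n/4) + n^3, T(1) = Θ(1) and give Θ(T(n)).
T(n) = Θ(n^3)

log_4 38 ≈ 2.624. f(n) = n^3 dominates n^(log_4 38) since 3 > 2.624, and the regularity condition a·f(n/b) = 38·(n/4)^3 = (38/64)·n^3 ≤ c·f(n) holds with c = 38/64 ≈ 0.594 < 1. So this is Case 3: T(n) = Θ(f(n)) = Θ(n^3).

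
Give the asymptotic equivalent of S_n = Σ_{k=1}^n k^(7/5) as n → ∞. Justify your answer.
S_n ~ (5/12) · n^(12/5)

Integral comparison: Σ_{k=1}^n k^(7/5) = ∫_0^n x^(7/5) dx + O(n^(7/5)). The integral is n^(1 + 7/5) / (1 + 7/5) = n^((7+5)/5) / ((7+5)/5) = (5/12) · n^(12/5).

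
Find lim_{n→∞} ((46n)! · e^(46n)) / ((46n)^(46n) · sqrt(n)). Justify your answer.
lim = sqrt(2π·46)

Stirling: (46n)! ~ sqrt(2π·46n) · (46n/e)^(46n). Hence
  (46n)! · e^(46n) / (46n)^(46n) ~ sqrt(2π·46n).
Dividing by sqrt(n): sqrt(2π·46n) / sqrt(n) = sqrt(2π·46) · n^((1−1)/2), so the limit is sqrt(2π·46).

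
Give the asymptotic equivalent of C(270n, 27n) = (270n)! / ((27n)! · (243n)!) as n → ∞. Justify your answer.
C(270n, 27n) ~ (10000000000/387420489)^(27n) · sqrt(5/(9π·27n))

Write N = 27n. Apply Stirling to each factorial:
  (10N)! ~ sqrt(2π·10N) · (10N/e)^(10N),
  N! ~ sqrt(2π N) · (N/e)^N,
  (9N)! ~ sqrt(2π·9N) · (9N/e)^(9N).
The exponential factors combine to (10N)^(10N) / (N^N · (9N)^(9N)) = 10^(10N)/9^(9N) = (10^10/9^9)^N = (10000000000/387420489)^N.
The square-root prefactors combine to sqrt(2π·10N) / (sqrt(2π N)·sqrt(2π·9N)) = sqrt(10 / (2π·9·N)) = sqrt(5/(9π·27n)).
Substituting N = 27n: C(270n, 27n) ~ (10000000000/387420489)^(27n) · sqrt(5/(9π·27n)).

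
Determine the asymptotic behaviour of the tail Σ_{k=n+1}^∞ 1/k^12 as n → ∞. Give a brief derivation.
Σ_{k>n} 1/k^12 ~ 1/(11 · n^11)

Compare to the integral: ∫_{n}^∞ x^(−12) dx = [−x^(−11)/11]_{n}^∞ = 1/((12−1)·n^11). Euler-Maclaurin then gives
  Σ_{k>n} 1/k^12 = ∫_{n}^∞ dx/x^12 − 1/(2·n^12) + O(1/n^13).
(Equivalently this is ζ(12) − Σ_{k≤n} 1/k^12.)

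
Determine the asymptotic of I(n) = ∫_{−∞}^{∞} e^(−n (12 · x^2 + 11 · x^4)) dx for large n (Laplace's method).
I(n) ~ sqrt(π/(12n))

φ(x) = 12 · x^2 + 11 · x^4 has its unique global minimum at x* = 0 (since φ'(x) = 24x + 44x^3 = 0 only at x = 0 for real x with both coefficients positive, and φ → ∞ as |x| → ∞). At x* = 0, φ(0) = 0 and φ''(0) = 24. Laplace's method then gives
  I(n) ~ sqrt(2π / (n · φ''(0))) · e^(−n φ(0)) = sqrt(2π / (24n)) = sqrt(π/(12n)).
The 11 · x^4 term contributes only at subleading order (an O(1/n) relative correction).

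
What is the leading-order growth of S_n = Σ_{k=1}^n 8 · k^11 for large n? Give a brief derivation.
S_n ~ 2 · n^12 / 3

By integral comparison (Euler-Maclaurin), Σ_{k=1}^n 8 · k^11 = 8 · ∫_0^n x^11 dx + O(n^11) = 8 · n^12/12 = 2 · n^12 / 3 + O(n^11). (Equivalently, Faulhaber's formula gives the same leading term.)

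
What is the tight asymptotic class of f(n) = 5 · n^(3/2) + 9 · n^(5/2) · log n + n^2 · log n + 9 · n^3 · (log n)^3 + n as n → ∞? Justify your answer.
f(n) ∈ Θ(n^3 · (log n)^3)

Compare the terms by growth order. For large n, n^a · (log n)^b dominates n^a' · (log n)^b' iff a > a', or (a = a' and b > b'). Ranking the 5 terms shows the dominant one is 9 · n^3 · (log n)^3. Hence f(n) ∈ Θ(n^3 · (log n)^3).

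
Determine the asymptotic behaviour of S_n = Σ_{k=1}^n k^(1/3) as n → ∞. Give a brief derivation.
S_n ~ (3/4) · n^(4/3)

Integral comparison: Σ_{k=1}^n k^(1/3) = ∫_0^n x^(1/3) dx + O(n^(1/3)). The integral is n^(1 + 1/3) / (1 + 1/3) = n^((1+3)/3) / ((1+3)/3) = (3/4) · n^(4/3).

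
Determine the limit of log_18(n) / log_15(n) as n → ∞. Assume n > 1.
lim = ln(15) / ln(18) = log_18(15)

Change of base: log_18(n) = ln n / ln 18 and log_15(n) = ln n / ln 15. The ratio is (ln n / ln 18) · (ln 15 / ln n) = ln 15 / ln 18, a constant independent of n. So the limit is ln 15 / ln 18 = log_18(15).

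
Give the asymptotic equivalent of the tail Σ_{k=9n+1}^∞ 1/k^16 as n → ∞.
Σ_{k>9n} 1/k^16 ~ 1/(15 · (9n)^15)

Compare to the integral: ∫_{9n}^∞ x^(−16) dx = [−x^(−15)/15]_{9n}^∞ = 1/((16−1)·(9n)^15). Euler-Maclaurin then gives
  Σ_{k>9n} 1/k^16 = ∫_{9n}^∞ dx/x^16 − 1/(2·(9n)^16) + O(1/(9n)^17).
(Equivalently this is ζ(16) − Σ_{k≤9n} 1/k^16.)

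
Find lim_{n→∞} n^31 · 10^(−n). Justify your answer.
lim = 0

Exponentials with base > 1 dominate every fixed polynomial: for any fixed c, n^c / 10^n → 0 as n → ∞ (e.g. by the ratio test, or by writing 10^n = e^(n ln 10) and noting e^(n ln 10) / n^c → ∞). Hence n^31 · 10^(−n) = n^31 / 10^n → 0.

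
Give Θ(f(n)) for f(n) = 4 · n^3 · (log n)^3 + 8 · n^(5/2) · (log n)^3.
f(n) ∈ Θ(n^3 · (log n)^3)

Compare the terms by growth order. For large n, n^a · (log n)^b dominates n^a' · (log n)^b' iff a > a', or (a = a' and b > b'). Ranking the 2 terms shows the dominant one is 4 · n^3 · (log n)^3. Hence f(n) ∈ Θ(n^3 · (log n)^3).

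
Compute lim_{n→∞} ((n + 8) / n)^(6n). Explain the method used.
lim = e^48

Rewrite as (1 + 8/n)^(6n). By the standard limit (1 + x/n)^n → e^x, we have (1 + 8/n)^n → e^8, and raising to the 6th power gives e^48.
More precisely, ln[(1 + 8/n)^(6n)] = 6n · ln(1 + 8/n) = 6n · (8/n + O(1/n^2)) = 48 + O(1/n) → 48.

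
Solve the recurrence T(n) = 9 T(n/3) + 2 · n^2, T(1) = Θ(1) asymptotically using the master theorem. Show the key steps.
T(n) = Θ(n^2 log n)

log_3 9 = 2, and f(n) = 2 · n^2 = Θ(n^(log_3 9)). This is Case 2 of the master theorem: T(n) = Θ(f(n) · log n) = Θ(n^2 log n).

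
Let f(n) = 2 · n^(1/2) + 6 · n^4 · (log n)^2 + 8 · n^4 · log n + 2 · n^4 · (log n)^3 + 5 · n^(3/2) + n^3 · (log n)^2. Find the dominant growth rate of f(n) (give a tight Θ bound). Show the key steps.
f(n) ∈ Θ(n^4 · (log n)^3)

Compare the terms by growth order. For large n, n^a · (log n)^b dominates n^a' · (log n)^b' iff a > a', or (a = a' and b > b'). Ranking the 6 terms shows the dominant one is 2 · n^4 · (log n)^3. Hence f(n) ∈ Θ(n^4 · (log n)^3).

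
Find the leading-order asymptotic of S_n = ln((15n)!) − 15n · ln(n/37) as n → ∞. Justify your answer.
S_n ~ 15n · (ln 555 − 1) + O(ln n)

Stirling: ln((15n)!) = 15n ln(15n) − 15n + O(ln n).
  S_n = 15n ln(15n) − 15n − 15n ln(n/37) + O(ln n)
      = 15n ln(15n) − 15n ln n + 15n ln 37 − 15n + O(ln n)
      = 15n ln 15 + 15n ln 37 − 15n + O(ln n)
      = 15n (ln 555 − 1) + O(ln n).
Numerically ln(555) − 1 ≈ 5.3190.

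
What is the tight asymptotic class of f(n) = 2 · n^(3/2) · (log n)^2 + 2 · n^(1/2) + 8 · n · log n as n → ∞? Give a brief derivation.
f(n) ∈ Θ(n^(3/2) · (log n)^2)

Compare the terms by growth order. For large n, n^a · (log n)^b dominates n^a' · (log n)^b' iff a > a', or (a = a' and b > b'). Ranking the 3 terms shows the dominant one is 2 · n^(3/2) · (log n)^2. Hence f(n) ∈ Θ(n^(3/2) · (log n)^2).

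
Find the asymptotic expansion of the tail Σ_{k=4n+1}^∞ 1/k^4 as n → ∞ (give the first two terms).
Σ_{k>4n} 1/k^4 = 1/(3 · (4n)^3) − 1/(2 · (4n)^4) + O(1/(4n)^5)

Compare to the integral: ∫_{4n}^∞ x^(−4) dx = [−x^(−3)/3]_{4n}^∞ = 1/((4−1)·(4n)^3). The Euler-Maclaurin correction adds −f(4n)/2 = −1/(2·(4n)^4). Euler-Maclaurin then gives
  Σ_{k>4n} 1/k^4 = ∫_{4n}^∞ dx/x^4 − 1/(2·(4n)^4) + O(1/(4n)^5).
(Equivalently this is ζ(4) − Σ_{k≤4n} 1/k^4.)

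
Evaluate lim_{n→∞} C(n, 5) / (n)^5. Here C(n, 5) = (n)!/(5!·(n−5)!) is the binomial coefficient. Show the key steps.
lim = 1/5! = 1/120

With N = n → ∞: C(N, 5) / N^5 = [N(N−1)…(N−4)] / (5! · N^5) = (1/5!) · 1 · (1 − 1/n) · (1 − 2/n) · (1 − 3/n) · (1 − 4/n). Each factor → 1 as N → ∞, so the limit is 1/5! = 1/120.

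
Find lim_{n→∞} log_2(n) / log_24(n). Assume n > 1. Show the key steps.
lim = ln(24) / ln(2) = log_2(24)

Change of base: log_2(n) = ln n / ln 2 and log_24(n) = ln n / ln 24. The ratio is (ln n / ln 2) · (ln 24 / ln n) = ln 24 / ln 2, a constant independent of n. So the limit is ln 24 / ln 2 = log_2(24).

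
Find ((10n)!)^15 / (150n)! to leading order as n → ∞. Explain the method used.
((10n)!)^15/(150n)! ~ ((2π·10n)^(14/2) / sqrt(15)) · 15^(−15·10n)  →  0

Write N = 10n. Stirling: N! ~ sqrt(2π N)(N/e)^N and (15N)! ~ sqrt(2π·15N)·(15N/e)^(15N).
  (N!)^15/(15N)! ~ (2π N)^(15/2) (N/e)^(15N) / [sqrt(2π·15N) (15N/e)^(15N)]
     = (2π N)^(15/2) / sqrt(2π·15N) · (N/(15N))^(15N)
     = (2π N)^((15−1)/2) / sqrt(15) · 15^(−15N).
Since 15^15 > 1, the factor 15^(−15N) decays exponentially, so the ratio → 0. Substituting N = 10n gives the stated form.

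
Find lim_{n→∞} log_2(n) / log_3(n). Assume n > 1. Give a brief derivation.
lim = ln(3) / ln(2) = log_2(3)

Change of base: log_2(n) = ln n / ln 2 and log_3(n) = ln n / ln 3. The ratio is (ln n / ln 2) · (ln 3 / ln n) = ln 3 / ln 2, a constant independent of n. So the limit is ln 3 / ln 2 = log_2(3).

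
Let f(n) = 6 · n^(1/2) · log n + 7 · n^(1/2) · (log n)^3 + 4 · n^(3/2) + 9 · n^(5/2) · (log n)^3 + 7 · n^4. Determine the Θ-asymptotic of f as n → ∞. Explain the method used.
f(n) ∈ Θ(n^4)

Compare the terms by growth order. For large n, n^a · (log n)^b dominates n^a' · (log n)^b' iff a > a', or (a = a' and b > b'). Ranking the 5 terms shows the dominant one is 7 · n^4. Hence f(n) ∈ Θ(n^4).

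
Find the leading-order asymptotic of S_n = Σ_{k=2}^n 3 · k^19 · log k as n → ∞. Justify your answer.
S_n ~ 3 · n^20 log n / 20 − 3 · n^20 / 400

By integral comparison, S_n = ∫_1^n 3 · x^19 · log x dx + O(n^19 · log n). For the integral, ∫ x^19 log x dx = n^20 log n / 20 − n^20/400 (integration by parts). Hence S_n ~ 3 · n^20 log n / 20 − 3 · n^20 / 400.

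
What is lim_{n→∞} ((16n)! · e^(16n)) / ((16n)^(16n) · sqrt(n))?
lim = sqrt(2π·16)

Stirling: (16n)! ~ sqrt(2π·16n) · (16n/e)^(16n). Hence
  (16n)! · e^(16n) / (16n)^(16n) ~ sqrt(2π·16n).
Dividing by sqrt(n): sqrt(2π·16n) / sqrt(n) = sqrt(2π·16) · n^((1−1)/2), so the limit is sqrt(2π·16).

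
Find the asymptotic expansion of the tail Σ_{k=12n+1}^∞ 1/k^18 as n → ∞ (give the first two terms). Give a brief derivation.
Σ_{k>12n} 1/k^18 = 1/(17 · (12n)^17) − 1/(2 · (12n)^18) + O(1/(12n)^19)

Compare to the integral: ∫_{12n}^∞ x^(−18) dx = [−x^(−17)/17]_{12n}^∞ = 1/((18−1)·(12n)^17). The Euler-Maclaurin correction adds −f(12n)/2 = −1/(2·(12n)^18). Euler-Maclaurin then gives
  Σ_{k>12n} 1/k^18 = ∫_{12n}^∞ dx/x^18 − 1/(2·(12n)^18) + O(1/(12n)^19).
(Equivalently this is ζ(18) − Σ_{k≤12n} 1/k^18.)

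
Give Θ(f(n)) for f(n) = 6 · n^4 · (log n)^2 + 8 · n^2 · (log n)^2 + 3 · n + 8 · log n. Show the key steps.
f(n) ∈ Θ(n^4 · (log n)^2)

Compare the terms by growth order. For large n, n^a · (log n)^b dominates n^a' · (log n)^b' iff a > a', or (a = a' and b > b'). Ranking the 4 terms shows the dominant one is 6 · n^4 · (log n)^2. Hence f(n) ∈ Θ(n^4 · (log n)^2).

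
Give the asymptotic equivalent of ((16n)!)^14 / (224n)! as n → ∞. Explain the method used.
((16n)!)^14/(224n)! ~ ((2π·16n)^(13/2) / sqrt(14)) · 14^(−14·16n)  →  0

Write N = 16n. Stirling: N! ~ sqrt(2π N)(N/e)^N and (14N)! ~ sqrt(2π·14N)·(14N/e)^(14N).
  (N!)^14/(14N)! ~ (2π N)^(14/2) (N/e)^(14N) / [sqrt(2π·14N) (14N/e)^(14N)]
     = (2π N)^(14/2) / sqrt(2π·14N) · (N/(14N))^(14N)
     = (2π N)^((14−1)/2) / sqrt(14) · 14^(−14N).
Since 14^14 > 1, the factor 14^(−14N) decays exponentially, so the ratio → 0. Substituting N = 16n gives the stated form.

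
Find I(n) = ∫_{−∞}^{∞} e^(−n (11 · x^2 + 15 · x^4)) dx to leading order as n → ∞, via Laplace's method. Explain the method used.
I(n) ~ sqrt(π/(11n))

φ(x) = 11 · x^2 + 15 · x^4 has its unique global minimum at x* = 0 (since φ'(x) = 22x + 60x^3 = 0 only at x = 0 for real x with both coefficients positive, and φ → ∞ as |x| → ∞). At x* = 0, φ(0) = 0 and φ''(0) = 22. Laplace's method then gives
  I(n) ~ sqrt(2π / (n · φ''(0))) · e^(−n φ(0)) = sqrt(2π / (22n)) = sqrt(π/(11n)).
The 15 · x^4 term contributes only at subleading order (an O(1/n) relative correction).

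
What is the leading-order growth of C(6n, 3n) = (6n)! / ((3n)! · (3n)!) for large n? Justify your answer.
C(6n, 3n) ~ (4)^(3n) · sqrt(1/(π·3n))

Write N = 3n. Apply Stirling to each factorial:
  (2N)! ~ sqrt(2π·2N) · (2N/e)^(2N),
  N! ~ sqrt(2π N) · (N/e)^N,
  (1N)! ~ sqrt(2π·1N) · (1N/e)^(1N).
The exponential factors combine to (2N)^(2N) / (N^N · (1N)^(1N)) = 2^(2N)/1^(1N) = (2^2/1^1)^N = (4)^N.
The square-root prefactors combine to sqrt(2π·2N) / (sqrt(2π N)·sqrt(2π·1N)) = sqrt(2 / (2π·1·N)) = sqrt(1/(π·3n)).
Substituting N = 3n: C(6n, 3n) ~ (4)^(3n) · sqrt(1/(π·3n)).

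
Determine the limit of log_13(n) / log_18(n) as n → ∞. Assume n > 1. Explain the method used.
lim = ln(18) / ln(13) = log_13(18)

Change of base: log_13(n) = ln n / ln 13 and log_18(n) = ln n / ln 18. The ratio is (ln n / ln 13) · (ln 18 / ln n) = ln 18 / ln 13, a constant independent of n. So the limit is ln 18 / ln 13 = log_13(18).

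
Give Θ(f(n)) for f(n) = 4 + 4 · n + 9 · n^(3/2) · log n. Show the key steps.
f(n) ∈ Θ(n^(3/2) · log n)

Compare the terms by growth order. For large n, n^a · (log n)^b dominates n^a' · (log n)^b' iff a > a', or (a = a' and b > b'). Ranking the 3 terms shows the dominant one is 9 · n^(3/2) · log n. Hence f(n) ∈ Θ(n^(3/2) · log n).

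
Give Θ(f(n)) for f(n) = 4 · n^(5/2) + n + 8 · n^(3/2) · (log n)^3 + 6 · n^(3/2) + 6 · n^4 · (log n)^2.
f(n) ∈ Θ(n^4 · (log n)^2)

Compare the terms by growth order. For large n, n^a · (log n)^b dominates n^a' · (log n)^b' iff a > a', or (a = a' and b > b'). Ranking the 5 terms shows the dominant one is 6 · n^4 · (log n)^2. Hence f(n) ∈ Θ(n^4 · (log n)^2).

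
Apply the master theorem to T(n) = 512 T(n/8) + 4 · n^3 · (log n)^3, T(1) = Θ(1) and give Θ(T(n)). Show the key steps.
T(n) = Θ(n^3 · (log n)^4)

Here log_8 512 = 3 and f(n) = 4 · n^3 · (log n)^3 = Θ(n^(log_8 512) · (log n)^3). This is the extended Case 2 of the master theorem (f matches the critical exponent up to log factors), giving T(n) = Θ(n^(log_8 512) · (log n)^(3+1)) = Θ(n^3 · (log n)^4).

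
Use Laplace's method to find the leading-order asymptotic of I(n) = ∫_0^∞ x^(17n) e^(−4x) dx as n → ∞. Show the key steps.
I(n) ~ (sqrt(2π·17n) / 4) · (17n/(4e))^(17n)

Write the integrand as exp(17n ln x − 4x) and set f(x) = 17n ln x − 4x. Then f'(x) = 17n/x − 4 = 0 at x* = 17n/4, and f''(x*) = −17n/x*^2 = −4^2/(17n). Laplace's method (interior maximum) gives
  I(n) ~ e^(f(x*)) · sqrt(2π / |f''(x*)|)
        = exp(17n ln(17n/4) − 17n) · sqrt(2π · 17n / 4^2)
        = (17n/4)^(17n) e^(−17n) · sqrt(2π·17n) / 4
        = (sqrt(2π·17n) / 4) · (17n/(4e))^(17n).
This matches Γ(17n+1)/4^(17n+1) with Stirling applied to Γ.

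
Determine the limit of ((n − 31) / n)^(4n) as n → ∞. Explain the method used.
lim = e^(−124)

Rewrite as (1 − 31/n)^(4n). By the standard limit (1 + x/n)^n → e^x, we have (1 − 31/n)^n → e^(−31), and raising to the 4th power gives e^(−124).
More precisely, ln[(1 − 31/n)^(4n)] = 4n · ln(1 − 31/n) = 4n · (-31/n + O(1/n^2)) = -124 + O(1/n) → -124.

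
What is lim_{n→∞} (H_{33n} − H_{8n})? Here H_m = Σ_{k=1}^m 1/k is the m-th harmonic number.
lim = ln(33/8)

Euler-Maclaurin gives H_m = ln m + γ + 1/(2m) + O(1/m^2). The γ and O(1/m) terms cancel in the difference:
  H_{33n} − H_{8n} = ln(33n) − ln(8n) + O(1/n) = ln(33/8) + O(1/n).
Hence the limit is ln(33/8).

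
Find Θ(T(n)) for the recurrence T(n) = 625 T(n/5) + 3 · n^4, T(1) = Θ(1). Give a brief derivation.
T(n) = Θ(n^4 log n)

log_5 625 = 4, and f(n) = 3 · n^4 = Θ(n^(log_5 625)). This is Case 2 of the master theorem: T(n) = Θ(f(n) · log n) = Θ(n^4 log n).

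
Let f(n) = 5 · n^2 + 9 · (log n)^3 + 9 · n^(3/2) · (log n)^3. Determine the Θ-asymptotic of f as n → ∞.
f(n) ∈ Θ(n^2)

Compare the terms by growth order. For large n, n^a · (log n)^b dominates n^a' · (log n)^b' iff a > a', or (a = a' and b > b'). Ranking the 3 terms shows the dominant one is 5 · n^2. Hence f(n) ∈ Θ(n^2).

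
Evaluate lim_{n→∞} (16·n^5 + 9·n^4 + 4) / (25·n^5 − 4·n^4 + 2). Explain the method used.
lim = 16/25

For large n the leading n^5 terms dominate both numerator and denominator. Dividing top and bottom by n^5, every other term tends to 0, leaving 16/25.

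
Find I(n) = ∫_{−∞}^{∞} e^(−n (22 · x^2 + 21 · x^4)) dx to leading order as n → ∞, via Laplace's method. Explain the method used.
I(n) ~ sqrt(π/(22n))

φ(x) = 22 · x^2 + 21 · x^4 has its unique global minimum at x* = 0 (since φ'(x) = 44x + 84x^3 = 0 only at x = 0 for real x with both coefficients positive, and φ → ∞ as |x| → ∞). At x* = 0, φ(0) = 0 and φ''(0) = 44. Laplace's method then gives
  I(n) ~ sqrt(2π / (n · φ''(0))) · e^(−n φ(0)) = sqrt(2π / (44n)) = sqrt(π/(22n)).
The 21 · x^4 term contributes only at subleading order (an O(1/n) relative correction).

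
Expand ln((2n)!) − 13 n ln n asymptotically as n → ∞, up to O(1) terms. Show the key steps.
ln((2n)!) − 13 n ln n = −11 n ln n + 2(ln 2 − 1) n + (1/2) ln(2π·2n) + O(1/n)

Stirling: ln((2n)!) = 2n ln(2n) − 2n + (1/2) ln(2π·2n) + O(1/n).
Expand 2n ln(2n) = 2n (ln n + ln 2) = 2n ln n + 2n ln 2.
Subtract 13n ln n: leading term is (2 − 13) n ln n = −11 n ln n. The next term is 2n ln 2 − 2n = 2(ln 2 − 1) n. Then the (1/2) ln(2π·2n) correction.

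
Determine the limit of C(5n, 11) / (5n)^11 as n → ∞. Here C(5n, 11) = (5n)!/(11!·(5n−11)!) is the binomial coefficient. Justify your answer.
lim = 1/11! = 1/39916800

With N = 5n → ∞: C(N, 11) / N^11 = [N(N−1)…(N−10)] / (11! · N^11) = (1/11!) · 1 · (1 − 1/(5n)) · … · (1 − 10/(5n)). Each factor → 1 as N → ∞, so the limit is 1/11! = 1/39916800.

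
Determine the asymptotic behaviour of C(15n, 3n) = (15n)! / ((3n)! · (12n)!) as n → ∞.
C(15n, 3n) ~ (3125/256)^(3n) · sqrt(5/(8π·3n))

Write N = 3n. Apply Stirling to each factorial:
  (5N)! ~ sqrt(2π·5N) · (5N/e)^(5N),
  N! ~ sqrt(2π N) · (N/e)^N,
  (4N)! ~ sqrt(2π·4N) · (4N/e)^(4N).
The exponential factors combine to (5N)^(5N) / (N^N · (4N)^(4N)) = 5^(5N)/4^(4N) = (5^5/4^4)^N = (3125/256)^N.
The square-root prefactors combine to sqrt(2π·5N) / (sqrt(2π N)·sqrt(2π·4N)) = sqrt(5 / (2π·4·N)) = sqrt(5/(8π·3n)).
Substituting N = 3n: C(15n, 3n) ~ (3125/256)^(3n) · sqrt(5/(8π·3n)).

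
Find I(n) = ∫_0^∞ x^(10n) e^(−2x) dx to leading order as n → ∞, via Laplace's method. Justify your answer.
I(n) ~ (sqrt(2π·10n) / 2) · (10n/(2e))^(10n)

Write the integrand as exp(10n ln x − 2x) and set f(x) = 10n ln x − 2x. Then f'(x) = 10n/x − 2 = 0 at x* = 10n/2, and f''(x*) = −10n/x*^2 = −2^2/(10n). Laplace's method (interior maximum) gives
  I(n) ~ e^(f(x*)) · sqrt(2π / |f''(x*)|)
        = exp(10n ln(10n/2) − 10n) · sqrt(2π · 10n / 2^2)
        = (10n/2)^(10n) e^(−10n) · sqrt(2π·10n) / 2
        = (sqrt(2π·10n) / 2) · (10n/(2e))^(10n).
This matches Γ(10n+1)/2^(10n+1) with Stirling applied to Γ.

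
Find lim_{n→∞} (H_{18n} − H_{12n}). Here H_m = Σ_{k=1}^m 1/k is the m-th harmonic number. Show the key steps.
lim = ln(18/12) = ln(3/2)

Euler-Maclaurin gives H_m = ln m + γ + 1/(2m) + O(1/m^2). The γ and O(1/m) terms cancel in the difference:
  H_{18n} − H_{12n} = ln(18n) − ln(12n) + O(1/n) = ln(18/12) + O(1/n).
Hence the limit is ln(18/12) = ln(3/2).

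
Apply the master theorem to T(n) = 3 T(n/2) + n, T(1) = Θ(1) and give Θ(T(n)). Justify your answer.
T(n) = Θ(n^(log_2 3))

Master theorem: compare f(n) = n to n^(log_2 3) where log_2 3 ≈ 1.585. Since 1 < log_2 3, we have f(n) = O(n^(log_2 3 − ε)) for some ε > 0 — Case 1. Hence T(n) = Θ(n^(log_2 3)).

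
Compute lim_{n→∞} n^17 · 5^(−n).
lim = 0

Exponentials with base > 1 dominate every fixed polynomial: for any fixed c, n^c / 5^n → 0 as n → ∞ (e.g. by the ratio test, or by writing 5^n = e^(n ln 5) and noting e^(n ln 5) / n^c → ∞). Hence n^17 · 5^(−n) = n^17 / 5^n → 0.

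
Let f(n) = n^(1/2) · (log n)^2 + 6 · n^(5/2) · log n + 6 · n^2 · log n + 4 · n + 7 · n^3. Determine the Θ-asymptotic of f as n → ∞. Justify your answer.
f(n) ∈ Θ(n^3)

Compare the terms by growth order. For large n, n^a · (log n)^b dominates n^a' · (log n)^b' iff a > a', or (a = a' and b > b'). Ranking the 5 terms shows the dominant one is 7 · n^3. Hence f(n) ∈ Θ(n^3).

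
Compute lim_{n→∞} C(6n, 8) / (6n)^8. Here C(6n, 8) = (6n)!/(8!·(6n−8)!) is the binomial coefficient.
lim = 1/8! = 1/40320

With N = 6n → ∞: C(N, 8) / N^8 = [N(N−1)…(N−7)] / (8! · N^8) = (1/8!) · 1 · (1 − 1/(6n)) · … · (1 − 7/(6n)). Each factor → 1 as N → ∞, so the limit is 1/8! = 1/40320.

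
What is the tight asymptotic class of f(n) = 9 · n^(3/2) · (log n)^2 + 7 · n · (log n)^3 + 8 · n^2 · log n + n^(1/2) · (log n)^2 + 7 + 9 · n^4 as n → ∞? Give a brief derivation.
f(n) ∈ Θ(n^4)

Compare the terms by growth order. For large n, n^a · (log n)^b dominates n^a' · (log n)^b' iff a > a', or (a = a' and b > b'). Ranking the 6 terms shows the dominant one is 9 · n^4. Hence f(n) ∈ Θ(n^4).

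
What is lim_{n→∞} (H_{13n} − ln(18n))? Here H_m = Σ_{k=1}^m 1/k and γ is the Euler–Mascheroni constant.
lim = ln(13/18) + γ

By Euler-Maclaurin, H_m = ln m + γ + O(1/m). So
  H_{13n} − ln(18n) = ln(13n) + γ − ln(18n) + O(1/n)
                       = ln(13/18) + γ + O(1/n).
Hence the limit is ln(13/18) + γ.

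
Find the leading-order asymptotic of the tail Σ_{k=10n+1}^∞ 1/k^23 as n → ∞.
Σ_{k>10n} 1/k^23 ~ 1/(22 · (10n)^22)

Compare to the integral: ∫_{10n}^∞ x^(−23) dx = [−x^(−22)/22]_{10n}^∞ = 1/((23−1)·(10n)^22). Euler-Maclaurin then gives
  Σ_{k>10n} 1/k^23 = ∫_{10n}^∞ dx/x^23 − 1/(2·(10n)^23) + O(1/(10n)^24).
(Equivalently this is ζ(23) − Σ_{k≤10n} 1/k^23.)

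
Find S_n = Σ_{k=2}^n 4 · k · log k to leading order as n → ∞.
S_n ~ 2 · n^2 log n − n^2

By integral comparison, S_n = ∫_1^n 4 · x · log x dx + O(n · log n). For the integral, ∫ x^1 log x dx = n^2 log n / 2 − n^2/4 (integration by parts). Hence S_n ~ 2 · n^2 log n − n^2.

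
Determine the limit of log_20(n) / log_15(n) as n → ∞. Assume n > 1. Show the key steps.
lim = ln(15) / ln(20) = log_20(15)

Change of base: log_20(n) = ln n / ln 20 and log_15(n) = ln n / ln 15. The ratio is (ln n / ln 20) · (ln 15 / ln n) = ln 15 / ln 20, a constant independent of n. So the limit is ln 15 / ln 20 = log_20(15).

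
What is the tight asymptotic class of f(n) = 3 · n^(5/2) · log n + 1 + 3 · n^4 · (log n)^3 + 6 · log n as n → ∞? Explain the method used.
f(n) ∈ Θ(n^4 · (log n)^3)

Compare the terms by growth order. For large n, n^a · (log n)^b dominates n^a' · (log n)^b' iff a > a', or (a = a' and b > b'). Ranking the 4 terms shows the dominant one is 3 · n^4 · (log n)^3. Hence f(n) ∈ Θ(n^4 · (log n)^3).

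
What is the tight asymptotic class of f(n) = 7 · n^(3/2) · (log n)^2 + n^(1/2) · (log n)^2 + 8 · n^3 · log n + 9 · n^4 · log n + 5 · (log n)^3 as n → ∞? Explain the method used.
f(n) ∈ Θ(n^4 · log n)

Compare the terms by growth order. For large n, n^a · (log n)^b dominates n^a' · (log n)^b' iff a > a', or (a = a' and b > b'). Ranking the 5 terms shows the dominant one is 9 · n^4 · log n. Hence f(n) ∈ Θ(n^4 · log n).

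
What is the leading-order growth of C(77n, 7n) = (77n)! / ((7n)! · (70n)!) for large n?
C(77n, 7n) ~ (285311670611/10000000000)^(7n) · sqrt(11/(20π·7n))

Write N = 7n. Apply Stirling to each factorial:
  (11N)! ~ sqrt(2π·11N) · (11N/e)^(11N),
  N! ~ sqrt(2π N) · (N/e)^N,
  (10N)! ~ sqrt(2π·10N) · (10N/e)^(10N).
The exponential factors combine to (11N)^(11N) / (N^N · (10N)^(10N)) = 11^(11N)/10^(10N) = (11^11/10^10)^N = (285311670611/10000000000)^N.
The square-root prefactors combine to sqrt(2π·11N) / (sqrt(2π N)·sqrt(2π·10N)) = sqrt(11 / (2π·10·N)) = sqrt(11/(20π·7n)).
Substituting N = 7n: C(77n, 7n) ~ (285311670611/10000000000)^(7n) · sqrt(11/(20π·7n)).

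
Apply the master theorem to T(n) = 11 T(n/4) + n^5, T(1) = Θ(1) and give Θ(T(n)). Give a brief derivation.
T(n) = Θ(n^5)

log_4 11 ≈ 1.730. f(n) = n^5 dominates n^(log_4 11) since 5 > 1.730, and the regularity condition a·f(n/b) = 11·(n/4)^5 = (11/1024)·n^5 ≤ c·f(n) holds with c = 11/1024 ≈ 0.0107 < 1. So this is Case 3: T(n) = Θ(f(n)) = Θ(n^5).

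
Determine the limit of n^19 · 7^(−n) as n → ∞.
lim = 0

Exponentials with base > 1 dominate every fixed polynomial: for any fixed c, n^c / 7^n → 0 as n → ∞ (e.g. by the ratio test, or by writing 7^n = e^(n ln 7) and noting e^(n ln 7) / n^c → ∞). Hence n^19 · 7^(−n) = n^19 / 7^n → 0.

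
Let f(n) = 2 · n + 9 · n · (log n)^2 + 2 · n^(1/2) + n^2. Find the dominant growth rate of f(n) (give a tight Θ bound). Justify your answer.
f(n) ∈ Θ(n^2)

Compare the terms by growth order. For large n, n^a · (log n)^b dominates n^a' · (log n)^b' iff a > a', or (a = a' and b > b'). Ranking the 4 terms shows the dominant one is n^2. Hence f(n) ∈ Θ(n^2).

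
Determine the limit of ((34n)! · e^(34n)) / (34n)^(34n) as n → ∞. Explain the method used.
lim = ∞

Stirling: (34n)! ~ sqrt(2π·34n) · (34n/e)^(34n). Hence
  (34n)! · e^(34n) / (34n)^(34n) ~ sqrt(2π·34n) = sqrt(2π·34) · sqrt(n) → ∞.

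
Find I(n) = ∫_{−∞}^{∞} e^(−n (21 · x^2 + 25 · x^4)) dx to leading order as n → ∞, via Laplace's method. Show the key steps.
I(n) ~ sqrt(π/(21n))

φ(x) = 21 · x^2 + 25 · x^4 has its unique global minimum at x* = 0 (since φ'(x) = 42x + 100x^3 = 0 only at x = 0 for real x with both coefficients positive, and φ → ∞ as |x| → ∞). At x* = 0, φ(0) = 0 and φ''(0) = 42. Laplace's method then gives
  I(n) ~ sqrt(2π / (n · φ''(0))) · e^(−n φ(0)) = sqrt(2π / (42n)) = sqrt(π/(21n)).
The 25 · x^4 term contributes only at subleading order (an O(1/n) relative correction).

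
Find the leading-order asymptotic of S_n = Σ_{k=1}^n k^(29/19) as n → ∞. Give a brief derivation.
S_n ~ (19/48) · n^(48/19)

Integral comparison: Σ_{k=1}^n k^(29/19) = ∫_0^n x^(29/19) dx + O(n^(29/19)). The integral is n^(1 + 29/19) / (1 + 29/19) = n^((29+19)/19) / ((29+19)/19) = (19/48) · n^(48/19).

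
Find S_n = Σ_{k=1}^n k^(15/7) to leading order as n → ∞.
S_n ~ (7/22) · n^(22/7)

Integral comparison: Σ_{k=1}^n k^(15/7) = ∫_0^n x^(15/7) dx + O(n^(15/7)). The integral is n^(1 + 15/7) / (1 + 15/7) = n^((15+7)/7) / ((15+7)/7) = (7/22) · n^(22/7).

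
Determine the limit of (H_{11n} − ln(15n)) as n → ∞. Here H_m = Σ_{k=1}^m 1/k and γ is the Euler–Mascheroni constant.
lim = ln(11/15) + γ

By Euler-Maclaurin, H_m = ln m + γ + O(1/m). So
  H_{11n} − ln(15n) = ln(11n) + γ − ln(15n) + O(1/n)
                       = ln(11/15) + γ + O(1/n).
Hence the limit is ln(11/15) + γ.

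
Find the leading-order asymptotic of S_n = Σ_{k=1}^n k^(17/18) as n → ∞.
S_n ~ (18/35) · n^(35/18)

Integral comparison: Σ_{k=1}^n k^(17/18) = ∫_0^n x^(17/18) dx + O(n^(17/18)). The integral is n^(1 + 17/18) / (1 + 17/18) = n^((17+18)/18) / ((17+18)/18) = (18/35) · n^(35/18).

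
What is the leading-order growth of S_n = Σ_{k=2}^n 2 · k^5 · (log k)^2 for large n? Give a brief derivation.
S_n ~ n^6 · (log n)^2 / 3

By integral comparison, S_n = ∫_1^n 2 · x^5 · (log x)^2 dx + O(n^5 · (log n)^2). For the integral, the leading term of ∫_1^n x^5 (log x)^2 dx is n^6/6 · (log n)^2 (by repeated integration by parts; each step lowers the log-exponent and produces a relatively O(1/log n) correction). Hence S_n ~ n^6 · (log n)^2 / 3.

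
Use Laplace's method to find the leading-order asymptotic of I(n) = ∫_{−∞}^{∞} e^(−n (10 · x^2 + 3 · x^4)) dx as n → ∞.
I(n) ~ sqrt(π/(10n))

φ(x) = 10 · x^2 + 3 · x^4 has its unique global minimum at x* = 0 (since φ'(x) = 20x + 12x^3 = 0 only at x = 0 for real x with both coefficients positive, and φ → ∞ as |x| → ∞). At x* = 0, φ(0) = 0 and φ''(0) = 20. Laplace's method then gives
  I(n) ~ sqrt(2π / (n · φ''(0))) · e^(−n φ(0)) = sqrt(2π / (20n)) = sqrt(π/(10n)).
The 3 · x^4 term contributes only at subleading order (an O(1/n) relative correction).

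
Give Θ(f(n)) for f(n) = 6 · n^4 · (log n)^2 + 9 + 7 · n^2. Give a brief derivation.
f(n) ∈ Θ(n^4 · (log n)^2)

Compare the terms by growth order. For large n, n^a · (log n)^b dominates n^a' · (log n)^b' iff a > a', or (a = a' and b > b'). Ranking the 3 terms shows the dominant one is 6 · n^4 · (log n)^2. Hence f(n) ∈ Θ(n^4 · (log n)^2).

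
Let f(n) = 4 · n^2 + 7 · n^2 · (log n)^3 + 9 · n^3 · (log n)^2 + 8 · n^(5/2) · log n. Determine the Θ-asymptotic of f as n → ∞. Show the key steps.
f(n) ∈ Θ(n^3 · (log n)^2)

Compare the terms by growth order. For large n, n^a · (log n)^b dominates n^a' · (log n)^b' iff a > a', or (a = a' and b > b'). Ranking the 4 terms shows the dominant one is 9 · n^3 · (log n)^2. Hence f(n) ∈ Θ(n^3 · (log n)^2).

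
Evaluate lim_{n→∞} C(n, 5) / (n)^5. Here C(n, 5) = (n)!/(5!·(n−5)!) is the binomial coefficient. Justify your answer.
lim = 1/5! = 1/120

With N = n → ∞: C(N, 5) / N^5 = [N(N−1)…(N−4)] / (5! · N^5) = (1/5!) · 1 · (1 − 1/n) · (1 − 2/n) · (1 − 3/n) · (1 − 4/n). Each factor → 1 as N → ∞, so the limit is 1/5! = 1/120.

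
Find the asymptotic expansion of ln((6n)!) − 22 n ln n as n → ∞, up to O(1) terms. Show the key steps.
ln((6n)!) − 22 n ln n = −16 n ln n + 6(ln 6 − 1) n + (1/2) ln(2π·6n) + O(1/n)

Stirling: ln((6n)!) = 6n ln(6n) − 6n + (1/2) ln(2π·6n) + O(1/n).
Expand 6n ln(6n) = 6n (ln n + ln 6) = 6n ln n + 6n ln 6.
Subtract 22n ln n: leading term is (6 − 22) n ln n = −16 n ln n. The next term is 6n ln 6 − 6n = 6(ln 6 − 1) n. Then the (1/2) ln(2π·6n) correction.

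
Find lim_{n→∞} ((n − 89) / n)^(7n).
lim = e^(−623)

Rewrite as (1 − 89/n)^(7n). By the standard limit (1 + x/n)^n → e^x, we have (1 − 89/n)^n → e^(−89), and raising to the 7th power gives e^(−623).
More precisely, ln[(1 − 89/n)^(7n)] = 7n · ln(1 − 89/n) = 7n · (-89/n + O(1/n^2)) = -623 + O(1/n) → -623.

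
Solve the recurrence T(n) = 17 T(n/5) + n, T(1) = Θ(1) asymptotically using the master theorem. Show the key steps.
T(n) = Θ(n^(log_5 17))

Master theorem: compare f(n) = n to n^(log_5 17) where log_5 17 ≈ 1.760. Since 1 < log_5 17, we have f(n) = O(n^(log_5 17 − ε)) for some ε > 0 — Case 1. Hence T(n) = Θ(n^(log_5 17)).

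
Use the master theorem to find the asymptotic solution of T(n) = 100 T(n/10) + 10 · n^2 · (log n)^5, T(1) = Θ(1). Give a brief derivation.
T(n) = Θ(n^2 · (log n)^6)

Here log_10 100 = 2 and f(n) = 10 · n^2 · (log n)^5 = Θ(n^(log_10 100) · (log n)^5). This is the extended Case 2 of the master theorem (f matches the critical exponent up to log factors), giving T(n) = Θ(n^(log_10 100) · (log n)^(5+1)) = Θ(n^2 · (log n)^6).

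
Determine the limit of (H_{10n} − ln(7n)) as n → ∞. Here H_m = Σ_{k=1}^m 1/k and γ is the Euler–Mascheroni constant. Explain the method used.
lim = ln(10/7) + γ

By Euler-Maclaurin, H_m = ln m + γ + O(1/m). So
  H_{10n} − ln(7n) = ln(10n) + γ − ln(7n) + O(1/n)
                       = ln(10/7) + γ + O(1/n).
Hence the limit is ln(10/7) + γ.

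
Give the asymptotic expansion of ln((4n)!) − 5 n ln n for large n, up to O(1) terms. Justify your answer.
ln((4n)!) − 5 n ln n = −n ln n + 4(ln 4 − 1) n + (1/2) ln(2π·4n) + O(1/n)

Stirling: ln((4n)!) = 4n ln(4n) − 4n + (1/2) ln(2π·4n) + O(1/n).
Expand 4n ln(4n) = 4n (ln n + ln 4) = 4n ln n + 4n ln 4.
Subtract 5n ln n: leading term is (4 − 5) n ln n = −n ln n. The next term is 4n ln 4 − 4n = 4(ln 4 − 1) n. Then the (1/2) ln(2π·4n) correction.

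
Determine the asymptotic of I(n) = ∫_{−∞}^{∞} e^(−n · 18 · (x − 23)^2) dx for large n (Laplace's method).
I(n) = sqrt(π/(18n))

Here φ(x) = 18 · (x − 23)^2 has its unique minimum at x* = 23 with φ(x*) = 0 and φ''(x*) = 36. Laplace's method gives
  I(n) ~ e^(−n φ(x*)) · sqrt(2π / (n · φ''(x*))) = sqrt(2π / (36n)) = sqrt(π/(18n)).
This is exact: substituting u = (x − 23)·sqrt(18n) gives I(n) = (1/sqrt(18n)) ∫_{−∞}^{∞} e^(−u^2) du = sqrt(π/(18n)).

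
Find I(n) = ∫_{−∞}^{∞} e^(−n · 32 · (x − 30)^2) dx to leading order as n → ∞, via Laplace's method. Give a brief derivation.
I(n) = sqrt(π/(32n))

Here φ(x) = 32 · (x − 30)^2 has its unique minimum at x* = 30 with φ(x*) = 0 and φ''(x*) = 64. Laplace's method gives
  I(n) ~ e^(−n φ(x*)) · sqrt(2π / (n · φ''(x*))) = sqrt(2π / (64n)) = sqrt(π/(32n)).
This is exact: substituting u = (x − 30)·sqrt(32n) gives I(n) = (1/sqrt(32n)) ∫_{−∞}^{∞} e^(−u^2) du = sqrt(π/(32n)).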